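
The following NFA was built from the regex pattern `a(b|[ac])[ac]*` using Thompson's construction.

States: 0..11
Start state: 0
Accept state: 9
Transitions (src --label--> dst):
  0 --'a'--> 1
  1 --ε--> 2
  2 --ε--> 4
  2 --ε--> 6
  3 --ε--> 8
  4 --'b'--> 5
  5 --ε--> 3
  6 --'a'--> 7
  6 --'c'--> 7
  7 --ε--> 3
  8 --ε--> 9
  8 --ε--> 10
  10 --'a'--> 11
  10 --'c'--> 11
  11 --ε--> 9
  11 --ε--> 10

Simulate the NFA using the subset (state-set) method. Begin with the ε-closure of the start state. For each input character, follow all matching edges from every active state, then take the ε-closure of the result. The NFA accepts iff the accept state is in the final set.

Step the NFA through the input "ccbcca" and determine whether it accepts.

Answer: REJECT

Derivation:
initial (ε-close {0}): {0}
'c' @ 1: {}  — no active states
rest 'cbcca' ignored (set empty)
end set {} — state 9 not in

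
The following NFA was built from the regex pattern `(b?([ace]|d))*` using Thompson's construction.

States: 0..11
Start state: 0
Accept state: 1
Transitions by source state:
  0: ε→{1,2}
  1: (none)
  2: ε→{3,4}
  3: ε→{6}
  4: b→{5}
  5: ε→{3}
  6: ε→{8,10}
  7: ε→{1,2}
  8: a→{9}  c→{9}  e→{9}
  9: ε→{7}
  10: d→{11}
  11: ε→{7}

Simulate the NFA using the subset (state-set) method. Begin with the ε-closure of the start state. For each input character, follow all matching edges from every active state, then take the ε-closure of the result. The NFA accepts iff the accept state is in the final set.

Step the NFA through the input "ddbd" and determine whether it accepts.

Answer: ACCEPT

Trace:
S₀ = ε-closure({0}) = {0,1,2,3,4,6,8,10}
'd' @ 1: {1,2,3,4,6,7,8,10,11}  (accept∈set)
'd' @ 2: {1,2,3,4,6,7,8,10,11}  (accept∈set)
'b' @ 3: {3,5,6,8,10}
'd' @ 4: {1,2,3,4,6,7,8,10,11}  (accept∈set)
end set {1,2,3,4,6,7,8,10,11} — state 1 in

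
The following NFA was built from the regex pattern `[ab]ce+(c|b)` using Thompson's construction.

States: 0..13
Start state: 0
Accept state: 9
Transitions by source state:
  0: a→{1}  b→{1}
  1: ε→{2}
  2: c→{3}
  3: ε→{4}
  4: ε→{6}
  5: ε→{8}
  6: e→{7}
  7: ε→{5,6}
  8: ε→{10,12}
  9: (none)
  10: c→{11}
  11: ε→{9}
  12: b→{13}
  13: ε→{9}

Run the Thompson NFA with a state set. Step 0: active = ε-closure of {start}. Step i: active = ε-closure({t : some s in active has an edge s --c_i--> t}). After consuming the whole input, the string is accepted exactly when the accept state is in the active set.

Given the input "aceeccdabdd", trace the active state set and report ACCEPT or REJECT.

Answer: REJECT

Trace:
initial (ε-close {0}): {0}
'a' @ 1: {1,2}
'c' @ 2: {3,4,6}
'e' @ 3: {5,6,7,8,10,12}
'e' @ 4: {5,6,7,8,10,12}
'c' @ 5: {9,11}  (accept∈set)
'c' @ 6: {}  — state set empty
rest 'dabdd' ignored (set empty)
final: {}; accept 9 not in set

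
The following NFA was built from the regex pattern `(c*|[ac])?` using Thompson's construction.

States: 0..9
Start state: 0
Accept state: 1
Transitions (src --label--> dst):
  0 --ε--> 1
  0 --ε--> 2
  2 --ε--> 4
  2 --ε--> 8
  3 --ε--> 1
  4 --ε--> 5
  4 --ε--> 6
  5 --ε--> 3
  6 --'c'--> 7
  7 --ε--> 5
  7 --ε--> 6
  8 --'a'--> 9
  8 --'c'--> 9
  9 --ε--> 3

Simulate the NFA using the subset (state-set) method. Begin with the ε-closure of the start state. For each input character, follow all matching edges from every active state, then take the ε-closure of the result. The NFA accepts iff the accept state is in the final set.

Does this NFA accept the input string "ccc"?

Answer: ACCEPT

Trace:
initial (ε-close {0}): {0,1,2,3,4,5,6,8}
'c' @ 1: {1,3,5,6,7,9}  ✓accept
'c' @ 2: {1,3,5,6,7}  ✓accept
'c' @ 3: {1,3,5,6,7}  ✓accept
end set {1,3,5,6,7} — state 1 in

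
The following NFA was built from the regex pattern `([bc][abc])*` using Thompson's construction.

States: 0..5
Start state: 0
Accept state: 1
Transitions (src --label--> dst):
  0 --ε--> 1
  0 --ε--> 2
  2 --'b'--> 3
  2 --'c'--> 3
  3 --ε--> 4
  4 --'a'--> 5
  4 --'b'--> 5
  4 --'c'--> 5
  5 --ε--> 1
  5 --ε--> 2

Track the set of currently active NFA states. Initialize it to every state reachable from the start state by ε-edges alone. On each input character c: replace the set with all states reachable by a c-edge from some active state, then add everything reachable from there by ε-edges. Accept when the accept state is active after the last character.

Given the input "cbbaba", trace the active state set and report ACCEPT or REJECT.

initial (ε-close {0}): {0,1,2}
'c' @ 1: {3,4}
'b' @ 2: {1,2,5}  ✓accept
'b' @ 3: {3,4}
'a' @ 4: {1,2,5}  ✓accept
'b' @ 5: {3,4}
'a' @ 6: {1,2,5}  ✓accept
end set {1,2,5} — state 1 in

Answer: ACCEPT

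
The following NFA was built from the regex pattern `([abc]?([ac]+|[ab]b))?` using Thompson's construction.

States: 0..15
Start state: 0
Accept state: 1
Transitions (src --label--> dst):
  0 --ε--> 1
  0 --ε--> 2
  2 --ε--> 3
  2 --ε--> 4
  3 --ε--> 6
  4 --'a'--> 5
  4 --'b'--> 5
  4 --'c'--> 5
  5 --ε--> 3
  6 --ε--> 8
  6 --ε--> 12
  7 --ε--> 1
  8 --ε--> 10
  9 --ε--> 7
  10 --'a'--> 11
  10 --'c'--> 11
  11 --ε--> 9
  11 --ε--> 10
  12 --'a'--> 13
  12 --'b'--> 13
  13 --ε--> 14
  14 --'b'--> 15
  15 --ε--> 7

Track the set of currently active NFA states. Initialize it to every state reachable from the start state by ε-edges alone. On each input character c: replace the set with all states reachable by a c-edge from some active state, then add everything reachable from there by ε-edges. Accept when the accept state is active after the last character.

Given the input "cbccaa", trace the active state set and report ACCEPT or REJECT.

S₀ = ε-closure({0}) = {0,1,2,3,4,6,8,10,12}
'c' @ 1: {1,3,5,6,7,8,9,10,11,12}  (accept∈set)
'b' @ 2: {13,14}
'c' @ 3: {}  — state set empty
rest 'caa' ignored (set empty)
end set {} — state 1 not in

Answer: REJECT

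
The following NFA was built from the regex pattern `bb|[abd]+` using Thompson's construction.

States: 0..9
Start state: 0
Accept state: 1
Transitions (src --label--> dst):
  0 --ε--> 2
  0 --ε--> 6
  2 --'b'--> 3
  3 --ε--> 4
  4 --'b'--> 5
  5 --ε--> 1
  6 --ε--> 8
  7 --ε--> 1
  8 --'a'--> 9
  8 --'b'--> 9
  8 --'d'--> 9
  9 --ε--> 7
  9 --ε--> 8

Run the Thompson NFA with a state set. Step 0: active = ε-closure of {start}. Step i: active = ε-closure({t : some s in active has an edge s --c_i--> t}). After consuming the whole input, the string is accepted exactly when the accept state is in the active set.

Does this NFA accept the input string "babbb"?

Answer: ACCEPT

Steps:
S₀ = ε-closure({0}) = {0,2,6,8}
'b' @ 1: {1,3,4,7,8,9}  ✓accept
'a' @ 2: {1,7,8,9}  ✓accept
'b' @ 3: {1,7,8,9}  ✓accept
'b' @ 4: {1,7,8,9}  ✓accept
'b' @ 5: {1,7,8,9}  ✓accept
end set {1,7,8,9} — state 1 in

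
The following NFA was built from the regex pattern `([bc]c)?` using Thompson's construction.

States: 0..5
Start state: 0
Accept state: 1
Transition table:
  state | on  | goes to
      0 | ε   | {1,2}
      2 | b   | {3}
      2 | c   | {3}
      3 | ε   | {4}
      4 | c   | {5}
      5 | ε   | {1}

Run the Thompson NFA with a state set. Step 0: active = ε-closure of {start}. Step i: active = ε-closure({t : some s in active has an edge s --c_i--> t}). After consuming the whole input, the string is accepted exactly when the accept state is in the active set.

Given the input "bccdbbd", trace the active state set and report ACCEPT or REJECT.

S₀ = ε-closure({0}) = {0,1,2}
'b' @ 1: {3,4}
'c' @ 2: {1,5}  ✓accept
'c' @ 3: {}  — dead — no transitions
rest 'dbbd' ignored (set empty)
end set {} — state 1 not in

Answer: REJECT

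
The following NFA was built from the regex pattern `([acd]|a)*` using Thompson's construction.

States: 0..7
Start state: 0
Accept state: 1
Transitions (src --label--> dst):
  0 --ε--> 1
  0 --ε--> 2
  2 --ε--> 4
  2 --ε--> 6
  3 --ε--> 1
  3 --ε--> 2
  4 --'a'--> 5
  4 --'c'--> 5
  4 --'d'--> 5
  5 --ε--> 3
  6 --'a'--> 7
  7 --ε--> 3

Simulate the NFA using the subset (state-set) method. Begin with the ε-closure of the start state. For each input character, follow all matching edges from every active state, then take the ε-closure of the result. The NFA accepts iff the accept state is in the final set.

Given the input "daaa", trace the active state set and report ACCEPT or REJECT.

Answer: ACCEPT

Steps:
initial (ε-close {0}): {0,1,2,4,6}
'd' @ 1: {1,2,3,4,5,6}  ✓accept
'a' @ 2: {1,2,3,4,5,6,7}  ✓accept
'a' @ 3: {1,2,3,4,5,6,7}  ✓accept
'a' @ 4: {1,2,3,4,5,6,7}  ✓accept
final: {1,2,3,4,5,6,7}; accept 1 in set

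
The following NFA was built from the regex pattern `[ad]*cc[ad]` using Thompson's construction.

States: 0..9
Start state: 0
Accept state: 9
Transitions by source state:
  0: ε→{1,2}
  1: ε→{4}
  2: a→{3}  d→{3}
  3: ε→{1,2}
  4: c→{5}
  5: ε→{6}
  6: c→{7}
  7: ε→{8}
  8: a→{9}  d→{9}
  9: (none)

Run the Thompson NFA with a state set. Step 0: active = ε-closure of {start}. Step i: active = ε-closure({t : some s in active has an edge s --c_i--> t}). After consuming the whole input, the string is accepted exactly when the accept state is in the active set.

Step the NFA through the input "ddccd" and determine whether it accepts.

start: ε-closure({0}) = {0,1,2,4}
'd' @ 1: {1,2,3,4}
'd' @ 2: {1,2,3,4}
'c' @ 3: {5,6}
'c' @ 4: {7,8}
'd' @ 5: {9}  (accept∈set)
end set {9} — state 9 in

Answer: ACCEPT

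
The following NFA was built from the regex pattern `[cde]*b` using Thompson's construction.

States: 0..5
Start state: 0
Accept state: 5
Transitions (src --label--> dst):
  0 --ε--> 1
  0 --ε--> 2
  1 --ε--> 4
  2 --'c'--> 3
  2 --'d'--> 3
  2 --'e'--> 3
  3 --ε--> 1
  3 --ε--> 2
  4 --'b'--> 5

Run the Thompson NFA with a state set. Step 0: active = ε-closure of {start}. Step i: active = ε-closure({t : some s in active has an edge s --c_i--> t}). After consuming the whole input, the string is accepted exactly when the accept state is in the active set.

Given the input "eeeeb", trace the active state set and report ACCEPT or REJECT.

initial (ε-close {0}): {0,1,2,4}
'e' @ 1: {1,2,3,4}
'e' @ 2: {1,2,3,4}
'e' @ 3: {1,2,3,4}
'e' @ 4: {1,2,3,4}
'b' @ 5: {5}  (accept∈set)
end set {5} — state 5 in

Answer: ACCEPT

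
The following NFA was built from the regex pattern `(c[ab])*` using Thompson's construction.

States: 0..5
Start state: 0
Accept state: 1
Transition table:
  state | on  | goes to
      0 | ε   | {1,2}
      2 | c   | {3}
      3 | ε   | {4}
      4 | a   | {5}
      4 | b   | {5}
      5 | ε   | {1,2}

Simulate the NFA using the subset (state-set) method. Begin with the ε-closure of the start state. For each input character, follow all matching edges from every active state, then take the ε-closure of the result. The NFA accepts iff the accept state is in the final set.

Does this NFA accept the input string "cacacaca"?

start: ε-closure({0}) = {0,1,2}
'c' @ 1: {3,4}
'a' @ 2: {1,2,5}  [accepting]
'c' @ 3: {3,4}
'a' @ 4: {1,2,5}  [accepting]
'c' @ 5: {3,4}
'a' @ 6: {1,2,5}  [accepting]
'c' @ 7: {3,4}
'a' @ 8: {1,2,5}  [accepting]
after full input: {1,2,5}  (accept=1 in)

Answer: ACCEPT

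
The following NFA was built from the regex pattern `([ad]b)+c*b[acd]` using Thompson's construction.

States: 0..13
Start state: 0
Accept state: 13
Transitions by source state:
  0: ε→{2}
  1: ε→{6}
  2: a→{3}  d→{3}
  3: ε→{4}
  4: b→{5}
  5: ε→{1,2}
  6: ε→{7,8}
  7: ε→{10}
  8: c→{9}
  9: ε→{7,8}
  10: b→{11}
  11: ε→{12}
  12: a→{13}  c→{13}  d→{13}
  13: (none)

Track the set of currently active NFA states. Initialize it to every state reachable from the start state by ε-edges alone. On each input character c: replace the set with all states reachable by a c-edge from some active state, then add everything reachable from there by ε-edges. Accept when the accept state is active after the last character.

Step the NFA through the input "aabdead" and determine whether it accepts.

start: ε-closure({0}) = {0,2}
'a' @ 1: {3,4}
'a' @ 2: {}  — dead — no transitions
rest 'bdead' ignored (set empty)
after full input: {}  (accept=13 not in)

Answer: REJECT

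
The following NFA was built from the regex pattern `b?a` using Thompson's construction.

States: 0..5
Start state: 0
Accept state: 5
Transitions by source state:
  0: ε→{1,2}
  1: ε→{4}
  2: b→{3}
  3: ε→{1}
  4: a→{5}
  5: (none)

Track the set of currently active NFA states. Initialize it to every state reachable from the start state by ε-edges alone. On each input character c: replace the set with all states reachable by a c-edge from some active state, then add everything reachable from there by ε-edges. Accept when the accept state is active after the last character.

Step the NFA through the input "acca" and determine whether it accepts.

Answer: REJECT

Trace:
initial (ε-close {0}): {0,1,2,4}
'a' @ 1: {5}  (accept∈set)
'c' @ 2: {}  — state set empty
rest 'ca' ignored (set empty)
final: {}; accept 5 not in set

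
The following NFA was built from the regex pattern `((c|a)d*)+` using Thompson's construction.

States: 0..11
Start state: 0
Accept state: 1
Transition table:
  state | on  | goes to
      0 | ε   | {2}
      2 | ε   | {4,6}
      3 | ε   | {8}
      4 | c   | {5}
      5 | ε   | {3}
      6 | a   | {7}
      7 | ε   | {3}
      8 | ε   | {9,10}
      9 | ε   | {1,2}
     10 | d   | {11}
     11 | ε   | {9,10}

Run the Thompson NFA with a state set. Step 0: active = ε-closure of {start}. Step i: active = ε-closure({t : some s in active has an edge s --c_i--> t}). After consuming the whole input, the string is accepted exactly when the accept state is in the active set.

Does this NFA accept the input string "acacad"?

Answer: ACCEPT

Trace:
initial (ε-close {0}): {0,2,4,6}
'a' @ 1: {1,2,3,4,6,7,8,9,10}  [accepting]
'c' @ 2: {1,2,3,4,5,6,8,9,10}  [accepting]
'a' @ 3: {1,2,3,4,6,7,8,9,10}  [accepting]
'c' @ 4: {1,2,3,4,5,6,8,9,10}  [accepting]
'a' @ 5: {1,2,3,4,6,7,8,9,10}  [accepting]
'd' @ 6: {1,2,4,6,9,10,11}  [accepting]
final: {1,2,4,6,9,10,11}; accept 1 in set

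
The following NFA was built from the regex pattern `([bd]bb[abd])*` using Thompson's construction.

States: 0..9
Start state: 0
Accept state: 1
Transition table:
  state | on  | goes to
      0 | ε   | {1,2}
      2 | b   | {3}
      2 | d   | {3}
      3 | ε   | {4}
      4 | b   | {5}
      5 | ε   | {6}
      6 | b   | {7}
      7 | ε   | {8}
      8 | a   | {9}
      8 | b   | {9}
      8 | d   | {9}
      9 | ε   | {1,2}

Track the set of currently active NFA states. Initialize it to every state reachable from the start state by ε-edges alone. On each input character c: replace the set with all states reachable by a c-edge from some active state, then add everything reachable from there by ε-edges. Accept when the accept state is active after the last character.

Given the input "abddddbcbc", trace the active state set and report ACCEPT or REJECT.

Answer: REJECT

Derivation:
S₀ = ε-closure({0}) = {0,1,2}
'a' @ 1: {}  — no active states
rest 'bddddbcbc' ignored (set empty)
end set {} — state 1 not in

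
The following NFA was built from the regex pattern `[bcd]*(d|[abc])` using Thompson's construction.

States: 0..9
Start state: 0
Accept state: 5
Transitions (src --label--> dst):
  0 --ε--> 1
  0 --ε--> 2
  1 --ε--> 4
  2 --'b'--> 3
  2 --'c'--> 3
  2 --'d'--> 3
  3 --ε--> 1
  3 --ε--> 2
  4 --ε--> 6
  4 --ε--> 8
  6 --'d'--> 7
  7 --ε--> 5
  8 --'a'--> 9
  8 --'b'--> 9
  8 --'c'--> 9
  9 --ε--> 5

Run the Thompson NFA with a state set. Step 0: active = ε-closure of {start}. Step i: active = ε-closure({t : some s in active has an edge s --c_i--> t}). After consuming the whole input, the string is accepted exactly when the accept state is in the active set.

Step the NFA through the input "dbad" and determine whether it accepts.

start: ε-closure({0}) = {0,1,2,4,6,8}
'd' @ 1: {1,2,3,4,5,6,7,8}  (accept∈set)
'b' @ 2: {1,2,3,4,5,6,8,9}  (accept∈set)
'a' @ 3: {5,9}  (accept∈set)
'd' @ 4: {}  — state set empty
end set {} — state 5 not in

Answer: REJECT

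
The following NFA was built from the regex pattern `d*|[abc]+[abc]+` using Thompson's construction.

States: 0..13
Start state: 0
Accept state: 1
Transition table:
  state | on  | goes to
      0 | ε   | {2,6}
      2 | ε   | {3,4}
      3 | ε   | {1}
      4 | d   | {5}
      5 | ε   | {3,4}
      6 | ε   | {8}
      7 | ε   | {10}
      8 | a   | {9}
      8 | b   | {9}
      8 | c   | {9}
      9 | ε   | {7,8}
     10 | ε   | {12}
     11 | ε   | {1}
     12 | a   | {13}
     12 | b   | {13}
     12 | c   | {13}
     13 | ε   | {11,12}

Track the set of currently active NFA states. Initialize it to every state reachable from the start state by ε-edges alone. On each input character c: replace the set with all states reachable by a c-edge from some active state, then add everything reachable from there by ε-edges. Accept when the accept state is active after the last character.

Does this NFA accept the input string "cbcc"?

initial (ε-close {0}): {0,1,2,3,4,6,8}
'c' @ 1: {7,8,9,10,12}
'b' @ 2: {1,7,8,9,10,11,12,13}  ✓accept
'c' @ 3: {1,7,8,9,10,11,12,13}  ✓accept
'c' @ 4: {1,7,8,9,10,11,12,13}  ✓accept
final: {1,7,8,9,10,11,12,13}; accept 1 in set

Answer: ACCEPT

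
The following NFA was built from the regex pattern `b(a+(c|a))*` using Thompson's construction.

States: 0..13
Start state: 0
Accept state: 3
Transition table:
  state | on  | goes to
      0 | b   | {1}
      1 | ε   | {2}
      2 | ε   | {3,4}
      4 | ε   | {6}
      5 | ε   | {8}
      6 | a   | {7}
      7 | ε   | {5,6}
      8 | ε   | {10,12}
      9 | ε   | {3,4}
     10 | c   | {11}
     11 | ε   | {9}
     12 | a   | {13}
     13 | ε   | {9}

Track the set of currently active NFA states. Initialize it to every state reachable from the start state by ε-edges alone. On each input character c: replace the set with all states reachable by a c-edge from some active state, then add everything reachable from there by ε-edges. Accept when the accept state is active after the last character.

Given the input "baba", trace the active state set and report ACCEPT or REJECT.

Answer: REJECT

Derivation:
S₀ = ε-closure({0}) = {0}
'b' @ 1: {1,2,3,4,6}  [accepting]
'a' @ 2: {5,6,7,8,10,12}
'b' @ 3: {}  — state set empty
rest 'a' ignored (set empty)
end set {} — state 3 not in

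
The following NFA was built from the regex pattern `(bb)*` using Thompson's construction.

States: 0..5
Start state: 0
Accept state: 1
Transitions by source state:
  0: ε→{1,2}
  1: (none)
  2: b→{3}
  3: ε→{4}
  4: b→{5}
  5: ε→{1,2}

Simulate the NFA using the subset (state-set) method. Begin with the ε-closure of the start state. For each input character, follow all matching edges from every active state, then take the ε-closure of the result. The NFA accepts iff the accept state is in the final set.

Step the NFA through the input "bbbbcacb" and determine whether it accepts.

start: ε-closure({0}) = {0,1,2}
'b' @ 1: {3,4}
'b' @ 2: {1,2,5}  (accept∈set)
'b' @ 3: {3,4}
'b' @ 4: {1,2,5}  (accept∈set)
'c' @ 5: {}  — state set empty
rest 'acb' ignored (set empty)
final: {}; accept 1 not in set

Answer: REJECT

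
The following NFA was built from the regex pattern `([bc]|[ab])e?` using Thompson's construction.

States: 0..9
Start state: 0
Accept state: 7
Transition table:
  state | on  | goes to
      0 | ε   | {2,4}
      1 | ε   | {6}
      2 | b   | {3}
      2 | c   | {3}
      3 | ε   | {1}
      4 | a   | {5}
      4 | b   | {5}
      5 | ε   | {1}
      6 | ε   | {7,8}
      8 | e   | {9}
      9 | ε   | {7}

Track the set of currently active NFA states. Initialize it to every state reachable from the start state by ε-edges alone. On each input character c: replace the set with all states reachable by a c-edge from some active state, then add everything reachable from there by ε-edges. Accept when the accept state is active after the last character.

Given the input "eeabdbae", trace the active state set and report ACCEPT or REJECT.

Answer: REJECT

Derivation:
initial (ε-close {0}): {0,2,4}
'e' @ 1: {}  — state set empty
rest 'eabdbae' ignored (set empty)
final: {}; accept 7 not in set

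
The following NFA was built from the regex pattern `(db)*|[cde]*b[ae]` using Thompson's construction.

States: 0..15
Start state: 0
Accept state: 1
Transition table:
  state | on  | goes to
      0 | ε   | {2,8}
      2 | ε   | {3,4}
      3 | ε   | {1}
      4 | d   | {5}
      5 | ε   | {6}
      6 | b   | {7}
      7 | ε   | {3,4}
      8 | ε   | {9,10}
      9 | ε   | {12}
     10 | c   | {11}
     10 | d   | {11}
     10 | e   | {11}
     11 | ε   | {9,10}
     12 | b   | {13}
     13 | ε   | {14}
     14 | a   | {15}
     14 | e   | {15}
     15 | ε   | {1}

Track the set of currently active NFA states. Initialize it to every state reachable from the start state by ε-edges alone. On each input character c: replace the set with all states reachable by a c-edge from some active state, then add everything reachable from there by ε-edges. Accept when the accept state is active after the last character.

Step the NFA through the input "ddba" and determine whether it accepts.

Answer: ACCEPT

Steps:
S₀ = ε-closure({0}) = {0,1,2,3,4,8,9,10,12}
'd' @ 1: {5,6,9,10,11,12}
'd' @ 2: {9,10,11,12}
'b' @ 3: {13,14}
'a' @ 4: {1,15}  ✓accept
after full input: {1,15}  (accept=1 in)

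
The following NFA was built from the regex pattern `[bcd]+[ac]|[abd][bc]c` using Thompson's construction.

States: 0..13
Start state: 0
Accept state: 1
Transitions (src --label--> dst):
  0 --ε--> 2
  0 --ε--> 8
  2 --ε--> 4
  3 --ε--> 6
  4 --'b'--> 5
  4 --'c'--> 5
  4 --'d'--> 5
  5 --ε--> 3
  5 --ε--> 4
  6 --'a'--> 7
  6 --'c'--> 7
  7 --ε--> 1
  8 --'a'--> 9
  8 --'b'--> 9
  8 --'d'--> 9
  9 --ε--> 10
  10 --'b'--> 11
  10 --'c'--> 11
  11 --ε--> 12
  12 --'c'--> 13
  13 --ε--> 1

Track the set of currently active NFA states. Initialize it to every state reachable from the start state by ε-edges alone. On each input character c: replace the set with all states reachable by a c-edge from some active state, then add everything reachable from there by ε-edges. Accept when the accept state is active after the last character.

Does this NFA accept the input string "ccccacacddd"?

initial (ε-close {0}): {0,2,4,8}
'c' @ 1: {3,4,5,6}
'c' @ 2: {1,3,4,5,6,7}  [accepting]
'c' @ 3: {1,3,4,5,6,7}  [accepting]
'c' @ 4: {1,3,4,5,6,7}  [accepting]
'a' @ 5: {1,7}  [accepting]
'c' @ 6: {}  — state set empty
rest 'acddd' ignored (set empty)
end set {} — state 1 not in

Answer: REJECT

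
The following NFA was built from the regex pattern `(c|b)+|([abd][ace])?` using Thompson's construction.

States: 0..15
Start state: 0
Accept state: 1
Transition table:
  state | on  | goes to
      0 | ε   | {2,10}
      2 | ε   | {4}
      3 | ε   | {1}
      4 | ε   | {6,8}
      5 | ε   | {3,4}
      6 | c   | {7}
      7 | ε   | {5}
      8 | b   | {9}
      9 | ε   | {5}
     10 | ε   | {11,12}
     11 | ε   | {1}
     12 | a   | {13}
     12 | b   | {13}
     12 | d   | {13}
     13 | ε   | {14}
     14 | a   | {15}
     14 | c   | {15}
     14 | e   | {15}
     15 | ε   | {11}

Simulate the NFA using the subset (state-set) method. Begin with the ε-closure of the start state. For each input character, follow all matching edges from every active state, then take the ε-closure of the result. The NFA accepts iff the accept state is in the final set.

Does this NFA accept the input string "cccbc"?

initial (ε-close {0}): {0,1,2,4,6,8,10,11,12}
'c' @ 1: {1,3,4,5,6,7,8}  ✓accept
'c' @ 2: {1,3,4,5,6,7,8}  ✓accept
'c' @ 3: {1,3,4,5,6,7,8}  ✓accept
'b' @ 4: {1,3,4,5,6,8,9}  ✓accept
'c' @ 5: {1,3,4,5,6,7,8}  ✓accept
final: {1,3,4,5,6,7,8}; accept 1 in set

Answer: ACCEPT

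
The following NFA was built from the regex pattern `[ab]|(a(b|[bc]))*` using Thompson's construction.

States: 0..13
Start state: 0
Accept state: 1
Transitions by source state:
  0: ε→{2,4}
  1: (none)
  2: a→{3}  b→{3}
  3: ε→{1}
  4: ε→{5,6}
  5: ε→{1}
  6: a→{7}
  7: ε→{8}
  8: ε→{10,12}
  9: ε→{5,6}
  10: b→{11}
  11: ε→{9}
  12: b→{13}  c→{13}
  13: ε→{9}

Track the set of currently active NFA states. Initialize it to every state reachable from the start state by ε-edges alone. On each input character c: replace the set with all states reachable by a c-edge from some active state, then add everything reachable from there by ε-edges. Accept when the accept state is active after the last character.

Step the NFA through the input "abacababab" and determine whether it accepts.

Answer: ACCEPT

Steps:
initial (ε-close {0}): {0,1,2,4,5,6}
'a' @ 1: {1,3,7,8,10,12}  [accepting]
'b' @ 2: {1,5,6,9,11,13}  [accepting]
'a' @ 3: {7,8,10,12}
'c' @ 4: {1,5,6,9,13}  [accepting]
'a' @ 5: {7,8,10,12}
'b' @ 6: {1,5,6,9,11,13}  [accepting]
'a' @ 7: {7,8,10,12}
'b' @ 8: {1,5,6,9,11,13}  [accepting]
'a' @ 9: {7,8,10,12}
'b' @ 10: {1,5,6,9,11,13}  [accepting]
final: {1,5,6,9,11,13}; accept 1 in set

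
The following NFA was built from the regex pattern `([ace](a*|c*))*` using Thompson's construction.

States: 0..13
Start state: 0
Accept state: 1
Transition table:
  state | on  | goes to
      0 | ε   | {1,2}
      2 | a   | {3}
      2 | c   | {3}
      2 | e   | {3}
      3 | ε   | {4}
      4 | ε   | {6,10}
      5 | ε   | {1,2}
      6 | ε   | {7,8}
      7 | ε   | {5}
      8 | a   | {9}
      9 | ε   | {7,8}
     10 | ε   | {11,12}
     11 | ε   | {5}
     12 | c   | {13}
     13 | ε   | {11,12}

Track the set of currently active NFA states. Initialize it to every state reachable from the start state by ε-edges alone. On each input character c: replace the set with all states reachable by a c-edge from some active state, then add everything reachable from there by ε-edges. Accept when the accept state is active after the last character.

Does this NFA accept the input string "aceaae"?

initial (ε-close {0}): {0,1,2}
'a' @ 1: {1,2,3,4,5,6,7,8,10,11,12}  ✓accept
'c' @ 2: {1,2,3,4,5,6,7,8,10,11,12,13}  ✓accept
'e' @ 3: {1,2,3,4,5,6,7,8,10,11,12}  ✓accept
'a' @ 4: {1,2,3,4,5,6,7,8,9,10,11,12}  ✓accept
'a' @ 5: {1,2,3,4,5,6,7,8,9,10,11,12}  ✓accept
'e' @ 6: {1,2,3,4,5,6,7,8,10,11,12}  ✓accept
end set {1,2,3,4,5,6,7,8,10,11,12} — state 1 in

Answer: ACCEPT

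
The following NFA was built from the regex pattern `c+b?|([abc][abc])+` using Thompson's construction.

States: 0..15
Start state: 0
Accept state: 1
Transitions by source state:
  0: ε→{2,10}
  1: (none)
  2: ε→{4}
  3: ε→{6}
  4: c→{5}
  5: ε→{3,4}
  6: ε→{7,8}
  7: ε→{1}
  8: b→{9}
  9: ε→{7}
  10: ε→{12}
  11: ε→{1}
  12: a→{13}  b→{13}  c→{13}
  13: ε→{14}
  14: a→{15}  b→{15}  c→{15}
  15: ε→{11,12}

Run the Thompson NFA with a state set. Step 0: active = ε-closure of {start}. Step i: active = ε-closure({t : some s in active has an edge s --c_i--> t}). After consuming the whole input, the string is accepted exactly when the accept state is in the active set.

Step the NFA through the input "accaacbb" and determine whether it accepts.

Answer: ACCEPT

Trace:
start: ε-closure({0}) = {0,2,4,10,12}
'a' @ 1: {13,14}
'c' @ 2: {1,11,12,15}  [accepting]
'c' @ 3: {13,14}
'a' @ 4: {1,11,12,15}  [accepting]
'a' @ 5: {13,14}
'c' @ 6: {1,11,12,15}  [accepting]
'b' @ 7: {13,14}
'b' @ 8: {1,11,12,15}  [accepting]
end set {1,11,12,15} — state 1 in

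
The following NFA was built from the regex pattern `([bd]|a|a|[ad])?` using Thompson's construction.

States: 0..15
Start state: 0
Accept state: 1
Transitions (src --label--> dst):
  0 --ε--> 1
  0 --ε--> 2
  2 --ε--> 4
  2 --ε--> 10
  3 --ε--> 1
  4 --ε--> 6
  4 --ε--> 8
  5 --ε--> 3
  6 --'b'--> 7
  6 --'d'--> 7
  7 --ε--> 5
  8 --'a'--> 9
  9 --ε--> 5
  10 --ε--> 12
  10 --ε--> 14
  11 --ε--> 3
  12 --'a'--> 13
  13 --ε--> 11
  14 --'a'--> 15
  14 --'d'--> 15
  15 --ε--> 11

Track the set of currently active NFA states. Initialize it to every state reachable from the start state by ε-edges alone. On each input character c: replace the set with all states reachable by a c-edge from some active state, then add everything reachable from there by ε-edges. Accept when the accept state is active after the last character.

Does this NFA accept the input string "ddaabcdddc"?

initial (ε-close {0}): {0,1,2,4,6,8,10,12,14}
'd' @ 1: {1,3,5,7,11,15}  [accepting]
'd' @ 2: {}  — no active states
rest 'aabcdddc' ignored (set empty)
final: {}; accept 1 not in set

Answer: REJECT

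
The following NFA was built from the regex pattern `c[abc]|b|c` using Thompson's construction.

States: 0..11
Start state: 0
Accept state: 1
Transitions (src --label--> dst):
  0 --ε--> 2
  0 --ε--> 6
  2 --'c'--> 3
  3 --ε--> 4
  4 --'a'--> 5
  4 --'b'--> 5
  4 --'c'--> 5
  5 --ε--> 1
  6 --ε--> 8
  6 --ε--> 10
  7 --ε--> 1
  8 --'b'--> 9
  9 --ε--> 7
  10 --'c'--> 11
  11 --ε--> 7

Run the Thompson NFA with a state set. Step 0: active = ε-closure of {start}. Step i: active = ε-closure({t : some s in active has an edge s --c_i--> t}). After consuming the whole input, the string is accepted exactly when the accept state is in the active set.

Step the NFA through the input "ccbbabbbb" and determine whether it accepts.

S₀ = ε-closure({0}) = {0,2,6,8,10}
'c' @ 1: {1,3,4,7,11}  (accept∈set)
'c' @ 2: {1,5}  (accept∈set)
'b' @ 3: {}  — state set empty
rest 'babbbb' ignored (set empty)
final: {}; accept 1 not in set

Answer: REJECT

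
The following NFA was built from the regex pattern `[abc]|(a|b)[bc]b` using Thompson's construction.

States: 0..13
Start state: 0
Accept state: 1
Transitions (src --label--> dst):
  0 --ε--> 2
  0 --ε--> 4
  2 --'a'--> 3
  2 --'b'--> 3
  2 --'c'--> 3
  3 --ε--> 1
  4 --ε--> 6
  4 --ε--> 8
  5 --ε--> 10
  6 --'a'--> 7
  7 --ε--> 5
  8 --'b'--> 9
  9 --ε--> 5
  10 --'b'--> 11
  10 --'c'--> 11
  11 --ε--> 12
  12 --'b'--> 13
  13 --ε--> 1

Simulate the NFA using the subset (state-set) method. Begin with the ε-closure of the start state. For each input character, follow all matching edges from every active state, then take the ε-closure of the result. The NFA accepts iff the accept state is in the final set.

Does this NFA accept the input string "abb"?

initial (ε-close {0}): {0,2,4,6,8}
'a' @ 1: {1,3,5,7,10}  [accepting]
'b' @ 2: {11,12}
'b' @ 3: {1,13}  [accepting]
end set {1,13} — state 1 in

Answer: ACCEPT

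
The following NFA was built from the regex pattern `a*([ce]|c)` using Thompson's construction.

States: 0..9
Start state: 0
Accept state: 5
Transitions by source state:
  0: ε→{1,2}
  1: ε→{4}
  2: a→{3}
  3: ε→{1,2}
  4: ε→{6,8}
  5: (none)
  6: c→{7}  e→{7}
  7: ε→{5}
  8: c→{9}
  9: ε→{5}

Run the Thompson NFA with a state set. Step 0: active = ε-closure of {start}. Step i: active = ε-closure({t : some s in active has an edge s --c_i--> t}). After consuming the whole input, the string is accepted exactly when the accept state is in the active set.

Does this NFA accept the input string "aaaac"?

start: ε-closure({0}) = {0,1,2,4,6,8}
'a' @ 1: {1,2,3,4,6,8}
'a' @ 2: {1,2,3,4,6,8}
'a' @ 3: {1,2,3,4,6,8}
'a' @ 4: {1,2,3,4,6,8}
'c' @ 5: {5,7,9}  (accept∈set)
end set {5,7,9} — state 5 in

Answer: ACCEPT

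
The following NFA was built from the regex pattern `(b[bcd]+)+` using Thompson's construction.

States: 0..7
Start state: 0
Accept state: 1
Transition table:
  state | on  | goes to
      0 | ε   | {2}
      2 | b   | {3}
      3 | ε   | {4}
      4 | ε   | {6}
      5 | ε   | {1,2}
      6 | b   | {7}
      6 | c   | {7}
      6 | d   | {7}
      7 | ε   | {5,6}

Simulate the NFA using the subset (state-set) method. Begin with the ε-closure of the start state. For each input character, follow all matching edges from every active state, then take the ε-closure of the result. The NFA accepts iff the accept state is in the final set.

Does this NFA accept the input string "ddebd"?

Answer: REJECT

Steps:
start: ε-closure({0}) = {0,2}
'd' @ 1: {}  — no active states
rest 'debd' ignored (set empty)
final: {}; accept 1 not in set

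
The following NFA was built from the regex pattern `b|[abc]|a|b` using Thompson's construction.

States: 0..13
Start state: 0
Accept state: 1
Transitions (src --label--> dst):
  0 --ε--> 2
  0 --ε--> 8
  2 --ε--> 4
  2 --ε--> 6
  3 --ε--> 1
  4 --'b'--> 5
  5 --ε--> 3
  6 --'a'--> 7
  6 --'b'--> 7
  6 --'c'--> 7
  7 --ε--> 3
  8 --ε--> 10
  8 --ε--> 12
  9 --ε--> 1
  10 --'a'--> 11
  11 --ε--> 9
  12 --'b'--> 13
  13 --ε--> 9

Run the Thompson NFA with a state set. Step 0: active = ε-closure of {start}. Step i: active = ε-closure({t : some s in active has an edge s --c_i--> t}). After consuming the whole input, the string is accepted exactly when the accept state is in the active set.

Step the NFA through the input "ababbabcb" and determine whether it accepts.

Answer: REJECT

Derivation:
initial (ε-close {0}): {0,2,4,6,8,10,12}
'a' @ 1: {1,3,7,9,11}  ✓accept
'b' @ 2: {}  — state set empty
rest 'abbabcb' ignored (set empty)
after full input: {}  (accept=1 not in)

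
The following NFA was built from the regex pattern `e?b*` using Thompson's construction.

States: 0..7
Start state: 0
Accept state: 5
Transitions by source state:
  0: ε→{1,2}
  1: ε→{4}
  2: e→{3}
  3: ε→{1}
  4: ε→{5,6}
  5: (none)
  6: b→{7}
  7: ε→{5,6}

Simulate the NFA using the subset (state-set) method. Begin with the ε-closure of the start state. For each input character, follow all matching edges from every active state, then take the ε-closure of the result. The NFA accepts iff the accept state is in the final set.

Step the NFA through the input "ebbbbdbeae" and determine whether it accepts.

start: ε-closure({0}) = {0,1,2,4,5,6}
'e' @ 1: {1,3,4,5,6}  (accept∈set)
'b' @ 2: {5,6,7}  (accept∈set)
'b' @ 3: {5,6,7}  (accept∈set)
'b' @ 4: {5,6,7}  (accept∈set)
'b' @ 5: {5,6,7}  (accept∈set)
'd' @ 6: {}  — state set empty
rest 'beae' ignored (set empty)
after full input: {}  (accept=5 not in)

Answer: REJECT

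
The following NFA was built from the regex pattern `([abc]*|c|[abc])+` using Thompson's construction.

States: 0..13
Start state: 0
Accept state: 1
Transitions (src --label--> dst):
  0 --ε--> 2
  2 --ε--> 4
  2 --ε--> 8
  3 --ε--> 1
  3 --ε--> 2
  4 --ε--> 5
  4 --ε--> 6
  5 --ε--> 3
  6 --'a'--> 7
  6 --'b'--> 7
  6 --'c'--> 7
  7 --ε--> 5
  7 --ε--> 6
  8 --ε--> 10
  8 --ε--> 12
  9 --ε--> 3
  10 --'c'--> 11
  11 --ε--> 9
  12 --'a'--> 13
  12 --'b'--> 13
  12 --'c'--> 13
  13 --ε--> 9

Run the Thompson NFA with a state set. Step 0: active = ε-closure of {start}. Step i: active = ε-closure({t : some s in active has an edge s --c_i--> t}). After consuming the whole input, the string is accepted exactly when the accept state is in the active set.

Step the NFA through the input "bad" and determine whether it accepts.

start: ε-closure({0}) = {0,1,2,3,4,5,6,8,10,12}
'b' @ 1: {1,2,3,4,5,6,7,8,9,10,12,13}  [accepting]
'a' @ 2: {1,2,3,4,5,6,7,8,9,10,12,13}  [accepting]
'd' @ 3: {}  — dead — no transitions
end set {} — state 1 not in

Answer: REJECT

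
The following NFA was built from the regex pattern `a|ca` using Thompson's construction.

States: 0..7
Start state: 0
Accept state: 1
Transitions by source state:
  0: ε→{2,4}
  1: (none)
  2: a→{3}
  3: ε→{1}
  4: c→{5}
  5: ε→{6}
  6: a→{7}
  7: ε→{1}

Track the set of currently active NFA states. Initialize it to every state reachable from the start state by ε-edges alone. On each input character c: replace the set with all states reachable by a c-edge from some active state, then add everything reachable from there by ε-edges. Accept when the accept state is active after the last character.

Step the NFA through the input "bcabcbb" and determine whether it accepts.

Answer: REJECT

Steps:
initial (ε-close {0}): {0,2,4}
'b' @ 1: {}  — no active states
rest 'cabcbb' ignored (set empty)
final: {}; accept 1 not in set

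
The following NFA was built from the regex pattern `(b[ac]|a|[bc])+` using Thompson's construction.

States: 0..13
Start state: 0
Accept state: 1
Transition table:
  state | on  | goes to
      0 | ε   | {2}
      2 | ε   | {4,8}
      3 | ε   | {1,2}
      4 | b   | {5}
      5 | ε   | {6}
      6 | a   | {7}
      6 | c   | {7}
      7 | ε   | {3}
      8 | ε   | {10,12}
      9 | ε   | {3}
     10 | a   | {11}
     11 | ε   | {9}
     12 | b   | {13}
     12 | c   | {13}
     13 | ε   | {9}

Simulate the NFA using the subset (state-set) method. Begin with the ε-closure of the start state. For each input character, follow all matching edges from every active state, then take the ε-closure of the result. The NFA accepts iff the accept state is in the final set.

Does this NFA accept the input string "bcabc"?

Answer: ACCEPT

Trace:
S₀ = ε-closure({0}) = {0,2,4,8,10,12}
'b' @ 1: {1,2,3,4,5,6,8,9,10,12,13}  [accepting]
'c' @ 2: {1,2,3,4,7,8,9,10,12,13}  [accepting]
'a' @ 3: {1,2,3,4,8,9,10,11,12}  [accepting]
'b' @ 4: {1,2,3,4,5,6,8,9,10,12,13}  [accepting]
'c' @ 5: {1,2,3,4,7,8,9,10,12,13}  [accepting]
final: {1,2,3,4,7,8,9,10,12,13}; accept 1 in set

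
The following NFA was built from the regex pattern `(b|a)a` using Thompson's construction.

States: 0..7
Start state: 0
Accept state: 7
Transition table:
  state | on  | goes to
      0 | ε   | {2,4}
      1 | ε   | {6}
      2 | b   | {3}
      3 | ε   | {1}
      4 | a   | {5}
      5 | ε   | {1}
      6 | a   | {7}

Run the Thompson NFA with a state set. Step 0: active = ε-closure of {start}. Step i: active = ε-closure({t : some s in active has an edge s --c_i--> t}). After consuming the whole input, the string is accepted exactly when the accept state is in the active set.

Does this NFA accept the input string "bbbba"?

Answer: REJECT

Steps:
S₀ = ε-closure({0}) = {0,2,4}
'b' @ 1: {1,3,6}
'b' @ 2: {}  — dead — no transitions
rest 'bba' ignored (set empty)
final: {}; accept 7 not in set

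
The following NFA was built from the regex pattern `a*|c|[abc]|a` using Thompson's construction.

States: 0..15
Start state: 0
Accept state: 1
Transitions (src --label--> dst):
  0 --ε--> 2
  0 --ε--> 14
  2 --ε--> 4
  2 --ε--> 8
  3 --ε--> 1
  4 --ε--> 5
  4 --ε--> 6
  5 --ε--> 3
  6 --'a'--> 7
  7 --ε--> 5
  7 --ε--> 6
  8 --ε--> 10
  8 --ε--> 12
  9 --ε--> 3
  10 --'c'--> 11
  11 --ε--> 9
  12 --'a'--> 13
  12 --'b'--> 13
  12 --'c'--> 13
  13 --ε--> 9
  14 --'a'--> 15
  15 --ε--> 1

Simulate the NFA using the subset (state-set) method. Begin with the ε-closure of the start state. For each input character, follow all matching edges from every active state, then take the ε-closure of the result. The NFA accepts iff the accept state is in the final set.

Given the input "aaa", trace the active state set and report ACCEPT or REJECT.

S₀ = ε-closure({0}) = {0,1,2,3,4,5,6,8,10,12,14}
'a' @ 1: {1,3,5,6,7,9,13,15}  (accept∈set)
'a' @ 2: {1,3,5,6,7}  (accept∈set)
'a' @ 3: {1,3,5,6,7}  (accept∈set)
after full input: {1,3,5,6,7}  (accept=1 in)

Answer: ACCEPT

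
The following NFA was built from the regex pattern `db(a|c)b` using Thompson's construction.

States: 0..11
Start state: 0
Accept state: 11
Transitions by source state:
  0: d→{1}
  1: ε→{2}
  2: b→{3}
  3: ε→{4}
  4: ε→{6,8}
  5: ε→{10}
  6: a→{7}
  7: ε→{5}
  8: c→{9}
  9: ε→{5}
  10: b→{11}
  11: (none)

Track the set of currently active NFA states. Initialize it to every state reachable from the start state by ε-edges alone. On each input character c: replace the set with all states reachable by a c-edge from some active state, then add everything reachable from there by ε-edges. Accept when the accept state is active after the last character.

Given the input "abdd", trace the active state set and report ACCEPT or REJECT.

S₀ = ε-closure({0}) = {0}
'a' @ 1: {}  — state set empty
rest 'bdd' ignored (set empty)
end set {} — state 11 not in

Answer: REJECT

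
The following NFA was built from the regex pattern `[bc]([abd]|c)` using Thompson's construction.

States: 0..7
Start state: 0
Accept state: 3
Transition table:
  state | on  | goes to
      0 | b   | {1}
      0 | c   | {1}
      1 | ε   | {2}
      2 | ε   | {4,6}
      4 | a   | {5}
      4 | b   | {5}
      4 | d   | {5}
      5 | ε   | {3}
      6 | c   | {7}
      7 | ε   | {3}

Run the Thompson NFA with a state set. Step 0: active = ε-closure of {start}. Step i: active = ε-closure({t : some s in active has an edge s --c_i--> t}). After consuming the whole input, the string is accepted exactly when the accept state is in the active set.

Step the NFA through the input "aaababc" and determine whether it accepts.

S₀ = ε-closure({0}) = {0}
'a' @ 1: {}  — dead — no transitions
rest 'aababc' ignored (set empty)
end set {} — state 3 not in

Answer: REJECT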